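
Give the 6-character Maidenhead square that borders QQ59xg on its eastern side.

QQ69ag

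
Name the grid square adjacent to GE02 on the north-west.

Longitude square 0; −1 → -1, wraps to 9, carry into field.
Longitude field G = 6; −1 → 5 = F.
Latitude square 2; +1 → 3.

FE93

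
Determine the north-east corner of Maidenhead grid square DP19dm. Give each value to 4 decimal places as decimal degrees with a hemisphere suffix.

Field D=3, P=15: +3·20° lon, +15·10° lat → SW at lon -120°, lat 60°.
Square 1, 9: +1·2° lon, +9·1° lat → SW at lon -118°, lat 69°.
Subsquare d=3, m=12: +3·0.0833333° lon, +12·0.0416667° lat → SW at lon -117.75°, lat 69.5°.
Cell spans 0.0833333° lon × 0.0416667° lat. NE corner is SW corner plus one full cell.
latitude 69.5417° N, longitude 117.6667° W.

69.5417° N, 117.6667° W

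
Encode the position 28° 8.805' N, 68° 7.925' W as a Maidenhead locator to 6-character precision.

Shift to the Maidenhead origin (180°W, 90°S): lon 111.8679, lat 118.1467.
Field: lon ⌊111.8679/20⌋ = 5 → F; lat ⌊118.1467/10⌋ = 11 → L.
Square: lon ⌊11.8679/2⌋ = 5; lat ⌊8.1467/1⌋ = 8.
Subsquare: lon ⌊1.8679/0.0833333⌋ = 22 → w; lat ⌊0.1467/0.0416667⌋ = 3 → d.

FL58wd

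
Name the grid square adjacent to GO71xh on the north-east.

GO81ai

Longitude subsquare x = 23; +1 → 24, wraps to 0 = a, carry into square.
Longitude square 7; +1 → 8.
Latitude subsquare h = 7; +1 → 8 = i.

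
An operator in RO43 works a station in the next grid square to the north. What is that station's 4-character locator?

Latitude square 3; +1 → 4.
The longitude characters are unchanged.

RO44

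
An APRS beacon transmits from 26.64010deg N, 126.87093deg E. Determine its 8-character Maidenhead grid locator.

PL36kp43

Add 180° to longitude and 90° to latitude: 306.87093, 116.64010.
Field (20°×10°, letters A–R): 306.87093/20 → 15 → P, 116.64010/10 → 11 → L; chars PL.
Square (2°×1°, digits 0–9): 6.87093/2 → 3, 6.64010/1 → 6; chars 36.
Subsquare (5′×2.5′, letters a–x): 0.87093/0.0833333 → 10 → k, 0.64010/0.0416667 → 15 → p; chars kp.
Extended square (30″×15″, digits 0–9): 0.03760/0.00833333 → 4, 0.01510/0.00416667 → 3; chars 43.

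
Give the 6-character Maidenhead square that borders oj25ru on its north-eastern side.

OJ25sv

Longitude subsquare r = 17; +1 → 18 = s.
Latitude subsquare u = 20; +1 → 21 = v.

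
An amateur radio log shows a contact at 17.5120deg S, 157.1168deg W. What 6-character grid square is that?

BH12kl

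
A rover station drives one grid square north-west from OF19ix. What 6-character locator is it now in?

Longitude subsquare i = 8; −1 → 7 = h.
Latitude subsquare x = 23; +1 → 24, wraps to 0 = a, carry into square.
Latitude square 9; +1 → 10, wraps to 0, carry into field.
Latitude field F = 5; +1 → 6 = G.

OG10ha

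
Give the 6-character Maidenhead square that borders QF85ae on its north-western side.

QF75xf

Longitude subsquare a = 0; −1 → -1, wraps to 23 = x, carry into square.
Longitude square 8; −1 → 7.
Latitude subsquare e = 4; +1 → 5 = f.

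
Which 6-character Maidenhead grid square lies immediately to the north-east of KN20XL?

Longitude subsquare x = 23; +1 → 24, wraps to 0 = a, carry into square.
Longitude square 2; +1 → 3.
Latitude subsquare l = 11; +1 → 12 = m.

KN30am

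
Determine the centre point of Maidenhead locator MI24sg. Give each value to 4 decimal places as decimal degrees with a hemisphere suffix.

5.7292° S, 65.5417° E

Field M=12, I=8: +12·20° lon, +8·10° lat → SW at lon 60°, lat -10°.
Square 2, 4: +2·2° lon, +4·1° lat → SW at lon 64°, lat -6°.
Subsquare s=18, g=6: +18·0.0833333° lon, +6·0.0416667° lat → SW at lon 65.5°, lat -5.75°.
Cell spans 0.0833333° lon × 0.0416667° lat. Centre is SW corner plus half of each.
latitude 5.7292° S, longitude 65.5417° E.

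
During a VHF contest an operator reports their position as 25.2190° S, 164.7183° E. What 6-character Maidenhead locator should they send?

Offset from 180°W / 90°S: lon 344.7183°, lat 64.7810°.
Field: 344.7183/20 → 17 → R, 64.7810/10 → 6 → G; chars RG.
Square: 4.7183/2 → 2, 4.7810/1 → 4; chars 24.
Subsquare: 0.7183/0.0833333 → 8 → i, 0.7810/0.0416667 → 18 → s; chars is.

RG24is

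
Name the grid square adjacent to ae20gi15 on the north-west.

Longitude extended square 1; −1 → 0.
Latitude extended square 5; +1 → 6.

AE20gi06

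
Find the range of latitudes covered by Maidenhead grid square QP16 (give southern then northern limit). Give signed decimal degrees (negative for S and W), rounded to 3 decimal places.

66.000, 67.000

Field Q=16, P=15: +16·20° lon, +15·10° lat → SW at lon 140°, lat 60°.
Square 1, 6: +1·2° lon, +6·1° lat → SW at lon 142°, lat 66°.
Cell spans 2° lon × 1° lat.
south 66.000, north 67.000.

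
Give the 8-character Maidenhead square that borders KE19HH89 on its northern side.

Latitude extended square 9; +1 → 10, wraps to 0, carry into subsquare.
Latitude subsquare h = 7; +1 → 8 = i.
The longitude characters are unchanged.

KE19hi80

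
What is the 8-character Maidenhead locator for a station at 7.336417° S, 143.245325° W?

BI82jp09

Shift to the Maidenhead origin (180°W, 90°S): lon 36.75467, lat 82.66358.
Field: lon ⌊36.75467/20⌋ = 1 → B; lat ⌊82.66358/10⌋ = 8 → I.
Square: lon ⌊16.75467/2⌋ = 8; lat ⌊2.66358/1⌋ = 2.
Subsquare: lon ⌊0.75467/0.0833333⌋ = 9 → j; lat ⌊0.66358/0.0416667⌋ = 15 → p.
Extended square: lon ⌊0.00467/0.00833333⌋ = 0; lat ⌊0.03858/0.00416667⌋ = 9.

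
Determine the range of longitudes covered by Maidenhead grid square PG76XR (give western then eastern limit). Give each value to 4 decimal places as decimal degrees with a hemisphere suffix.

135.9167° E, 136.0000° E

Field P=15, G=6: +15·20° lon, +6·10° lat → SW at lon 120°, lat -30°.
Square 7, 6: +7·2° lon, +6·1° lat → SW at lon 134°, lat -24°.
Subsquare x=23, r=17: +23·0.0833333° lon, +17·0.0416667° lat → SW at lon 135.917°, lat -23.2917°.
Cell spans 0.0833333° lon × 0.0416667° lat.
west 135.9167° E, east 136.0000° E.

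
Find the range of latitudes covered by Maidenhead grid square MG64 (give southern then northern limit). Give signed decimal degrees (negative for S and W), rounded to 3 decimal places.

Field M=12, G=6: +12·20° lon, +6·10° lat → SW at lon 60°, lat -30°.
Square 6, 4: +6·2° lon, +4·1° lat → SW at lon 72°, lat -26°.
Cell spans 2° lon × 1° lat.
south -26.000, north -25.000.

-26.000, -25.000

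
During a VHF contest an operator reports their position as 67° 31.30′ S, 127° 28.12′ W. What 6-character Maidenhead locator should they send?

Shift to the Maidenhead origin (180°W, 90°S): lon 52.5313, lat 22.4783.
Field (20°×10°, letters A–R): 52.5313/20 → 2 → C, 22.4783/10 → 2 → C; chars CC.
Square (2°×1°, digits 0–9): 12.5313/2 → 6, 2.4783/1 → 2; chars 62.
Subsquare (5′×2.5′, letters a–x): 0.5313/0.0833333 → 6 → g, 0.4783/0.0416667 → 11 → l; chars gl.

CC62gl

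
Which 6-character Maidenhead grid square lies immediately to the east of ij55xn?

Longitude subsquare x = 23; +1 → 24, wraps to 0 = a, carry into square.
Longitude square 5; +1 → 6.
The latitude characters are unchanged.

IJ65an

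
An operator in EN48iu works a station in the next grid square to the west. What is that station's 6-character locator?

Longitude subsquare i = 8; −1 → 7 = h.
The latitude characters are unchanged.

EN48hu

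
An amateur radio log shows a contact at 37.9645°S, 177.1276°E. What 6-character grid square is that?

RF82na

Offset from 180°W / 90°S: lon 357.1276°, lat 52.0355°.
Field: 357.1276/20 → 17 → R, 52.0355/10 → 5 → F; chars RF.
Square: 17.1276/2 → 8, 2.0355/1 → 2; chars 82.
Subsquare: 1.1276/0.0833333 → 13 → n, 0.0355/0.0416667 → 0 → a; chars na.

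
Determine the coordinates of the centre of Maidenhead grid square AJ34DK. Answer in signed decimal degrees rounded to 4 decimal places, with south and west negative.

Field A=0, J=9: +0·20° lon, +9·10° lat → SW at lon -180°, lat 0°.
Square 3, 4: +3·2° lon, +4·1° lat → SW at lon -174°, lat 4°.
Subsquare d=3, k=10: +3·0.0833333° lon, +10·0.0416667° lat → SW at lon -173.75°, lat 4.41667°.
Cell spans 0.0833333° lon × 0.0416667° lat. Centre is SW corner plus half of each.
latitude 4.4375, longitude -173.7083.

4.4375, -173.7083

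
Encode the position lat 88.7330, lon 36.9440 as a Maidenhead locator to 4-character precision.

KR88

Offset from 180°W / 90°S: lon 216.94°, lat 178.73°.
Field: lon ⌊216.94/20⌋ = 10 → K; lat ⌊178.73/10⌋ = 17 → R.
Square: lon ⌊16.94/2⌋ = 8; lat ⌊8.73/1⌋ = 8.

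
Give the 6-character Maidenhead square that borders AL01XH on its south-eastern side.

AL11ag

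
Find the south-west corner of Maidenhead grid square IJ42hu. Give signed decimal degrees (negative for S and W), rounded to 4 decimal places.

2.8333, -11.4167

Field I=8, J=9: +8·20° lon, +9·10° lat → SW at lon -20°, lat 0°.
Square 4, 2: +4·2° lon, +2·1° lat → SW at lon -12°, lat 2°.
Subsquare h=7, u=20: +7·0.0833333° lon, +20·0.0416667° lat → SW at lon -11.4167°, lat 2.83333°.
latitude 2.8333, longitude -11.4167.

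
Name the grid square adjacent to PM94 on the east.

QM04

Longitude square 9; +1 → 10, wraps to 0, carry into field.
Longitude field P = 15; +1 → 16 = Q.
The latitude characters are unchanged.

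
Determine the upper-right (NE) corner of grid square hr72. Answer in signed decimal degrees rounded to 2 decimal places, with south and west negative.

83.00, -24.00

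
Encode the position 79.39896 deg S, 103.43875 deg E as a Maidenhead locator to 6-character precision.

OB10ro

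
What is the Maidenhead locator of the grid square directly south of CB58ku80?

CB58kt89

Latitude extended square 0; −1 → -1, wraps to 9, carry into subsquare.
Latitude subsquare u = 20; −1 → 19 = t.
The longitude characters are unchanged.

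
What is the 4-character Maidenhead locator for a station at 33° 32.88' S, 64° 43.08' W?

FF76

Offset from 180°W / 90°S: lon 115.28°, lat 56.45°.
Field: 115.28/20 → 5 → F, 56.45/10 → 5 → F; chars FF.
Square: 15.28/2 → 7, 6.45/1 → 6; chars 76.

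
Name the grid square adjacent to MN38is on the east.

MN38js

Longitude subsquare i = 8; +1 → 9 = j.
The latitude characters are unchanged.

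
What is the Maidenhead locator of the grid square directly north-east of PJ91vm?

Longitude subsquare v = 21; +1 → 22 = w.
Latitude subsquare m = 12; +1 → 13 = n.

PJ91wn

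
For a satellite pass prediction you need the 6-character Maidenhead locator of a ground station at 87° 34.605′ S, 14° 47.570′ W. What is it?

IA22ok

Shift to the Maidenhead origin (180°W, 90°S): lon 165.2072, lat 2.4232.
Field (20°×10°, letters A–R): 165.2072/20 → 8 → I, 2.4232/10 → 0 → A; chars IA.
Square (2°×1°, digits 0–9): 5.2072/2 → 2, 2.4232/1 → 2; chars 22.
Subsquare (5′×2.5′, letters a–x): 1.2072/0.0833333 → 14 → o, 0.4232/0.0416667 → 10 → k; chars ok.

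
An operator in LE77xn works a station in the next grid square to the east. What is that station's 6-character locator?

LE87an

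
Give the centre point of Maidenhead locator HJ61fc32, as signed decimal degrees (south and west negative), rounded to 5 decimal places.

1.09375, -27.55417

Field H=7, J=9: +7·20° lon, +9·10° lat → SW at lon -40°, lat 0°.
Square 6, 1: +6·2° lon, +1·1° lat → SW at lon -28°, lat 1°.
Subsquare f=5, c=2: +5·0.0833333° lon, +2·0.0416667° lat → SW at lon -27.5833°, lat 1.08333°.
Extended square 3, 2: +3·0.00833333° lon, +2·0.00416667° lat → SW at lon -27.5583°, lat 1.09167°.
Cell spans 0.00833333° lon × 0.00416667° lat. Centre is SW corner plus half of each.
latitude 1.09375, longitude -27.55417.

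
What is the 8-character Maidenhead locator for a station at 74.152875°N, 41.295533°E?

Add 180° to longitude and 90° to latitude: 221.29553, 164.15287.
Field: 221.29553/20 → 11 → L, 164.15287/10 → 16 → Q; chars LQ.
Square: 1.29553/2 → 0, 4.15287/1 → 4; chars 04.
Subsquare: 1.29553/0.0833333 → 15 → p, 0.15287/0.0416667 → 3 → d; chars pd.
Extended square: 0.04553/0.00833333 → 5, 0.02787/0.00416667 → 6; chars 56.

LQ04pd56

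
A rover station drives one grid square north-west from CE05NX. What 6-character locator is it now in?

CE06ma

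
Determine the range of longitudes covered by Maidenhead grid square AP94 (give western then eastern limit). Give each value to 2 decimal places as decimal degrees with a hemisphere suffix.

162.00° W, 160.00° W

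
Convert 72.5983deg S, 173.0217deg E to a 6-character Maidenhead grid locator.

RB67mj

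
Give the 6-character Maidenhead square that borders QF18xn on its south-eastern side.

QF28am

Longitude subsquare x = 23; +1 → 24, wraps to 0 = a, carry into square.
Longitude square 1; +1 → 2.
Latitude subsquare n = 13; −1 → 12 = m.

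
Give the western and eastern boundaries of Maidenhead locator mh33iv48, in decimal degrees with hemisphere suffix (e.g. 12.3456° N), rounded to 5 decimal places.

Field M=12, H=7: +12·20° lon, +7·10° lat → SW at lon 60°, lat -20°.
Square 3, 3: +3·2° lon, +3·1° lat → SW at lon 66°, lat -17°.
Subsquare i=8, v=21: +8·0.0833333° lon, +21·0.0416667° lat → SW at lon 66.6667°, lat -16.125°.
Extended square 4, 8: +4·0.00833333° lon, +8·0.00416667° lat → SW at lon 66.7°, lat -16.0917°.
Cell spans 0.00833333° lon × 0.00416667° lat.
west 66.70000° E, east 66.70833° E.

66.70000° E, 66.70833° E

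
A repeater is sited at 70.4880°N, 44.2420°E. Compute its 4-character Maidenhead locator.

Shift to the Maidenhead origin (180°W, 90°S): lon 224.24, lat 160.49.
Field: lon ⌊224.24/20⌋ = 11 → L; lat ⌊160.49/10⌋ = 16 → Q.
Square: lon ⌊4.24/2⌋ = 2; lat ⌊0.49/1⌋ = 0.

LQ20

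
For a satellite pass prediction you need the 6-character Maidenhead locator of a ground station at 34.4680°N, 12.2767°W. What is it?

IM34ul

Offset from 180°W / 90°S: lon 167.7233°, lat 124.4680°.
Field: 167.7233/20 → 8 → I, 124.4680/10 → 12 → M; chars IM.
Square: 7.7233/2 → 3, 4.4680/1 → 4; chars 34.
Subsquare: 1.7233/0.0833333 → 20 → u, 0.4680/0.0416667 → 11 → l; chars ul.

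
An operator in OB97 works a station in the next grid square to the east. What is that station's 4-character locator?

PB07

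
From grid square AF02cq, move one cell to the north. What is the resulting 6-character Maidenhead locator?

AF02cr

Latitude subsquare q = 16; +1 → 17 = r.
The longitude characters are unchanged.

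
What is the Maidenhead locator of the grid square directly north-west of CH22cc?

Longitude subsquare c = 2; −1 → 1 = b.
Latitude subsquare c = 2; +1 → 3 = d.

CH22bd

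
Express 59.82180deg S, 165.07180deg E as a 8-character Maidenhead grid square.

RD20me82

Offset from 180°W / 90°S: lon 345.07180°, lat 30.17820°.
Field (20°×10°, letters A–R): lon ⌊345.07180/20⌋ = 17 → R; lat ⌊30.17820/10⌋ = 3 → D.
Square (2°×1°, digits 0–9): lon ⌊5.07180/2⌋ = 2; lat ⌊0.17820/1⌋ = 0.
Subsquare (5′×2.5′, letters a–x): lon ⌊1.07180/0.0833333⌋ = 12 → m; lat ⌊0.17820/0.0416667⌋ = 4 → e.
Extended square (30″×15″, digits 0–9): lon ⌊0.07180/0.00833333⌋ = 8; lat ⌊0.01153/0.00416667⌋ = 2.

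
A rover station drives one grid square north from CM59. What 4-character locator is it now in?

CN50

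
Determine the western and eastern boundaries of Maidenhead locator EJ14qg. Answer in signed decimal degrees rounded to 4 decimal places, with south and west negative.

-96.6667, -96.5833

Field E=4, J=9: +4·20° lon, +9·10° lat → SW at lon -100°, lat 0°.
Square 1, 4: +1·2° lon, +4·1° lat → SW at lon -98°, lat 4°.
Subsquare q=16, g=6: +16·0.0833333° lon, +6·0.0416667° lat → SW at lon -96.6667°, lat 4.25°.
Cell spans 0.0833333° lon × 0.0416667° lat.
west -96.6667, east -96.5833.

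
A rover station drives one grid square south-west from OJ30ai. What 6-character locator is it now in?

OJ20xh

Longitude subsquare a = 0; −1 → -1, wraps to 23 = x, carry into square.
Longitude square 3; −1 → 2.
Latitude subsquare i = 8; −1 → 7 = h.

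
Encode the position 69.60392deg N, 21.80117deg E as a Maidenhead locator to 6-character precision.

KP09vo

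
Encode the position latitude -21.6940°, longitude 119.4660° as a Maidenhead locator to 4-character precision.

Offset from 180°W / 90°S: lon 299.47°, lat 68.31°.
Field: 299.47/20 → 14 → O, 68.31/10 → 6 → G; chars OG.
Square: 19.47/2 → 9, 8.31/1 → 8; chars 98.

OG98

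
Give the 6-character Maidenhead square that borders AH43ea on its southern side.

Latitude subsquare a = 0; −1 → -1, wraps to 23 = x, carry into square.
Latitude square 3; −1 → 2.
The longitude characters are unchanged.

AH42ex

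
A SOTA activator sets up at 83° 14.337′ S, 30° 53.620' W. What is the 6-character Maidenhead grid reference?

HA46ns

Shift to the Maidenhead origin (180°W, 90°S): lon 149.1063, lat 6.7610.
Field: lon ⌊149.1063/20⌋ = 7 → H; lat ⌊6.7610/10⌋ = 0 → A.
Square: lon ⌊9.1063/2⌋ = 4; lat ⌊6.7610/1⌋ = 6.
Subsquare: lon ⌊1.1063/0.0833333⌋ = 13 → n; lat ⌊0.7610/0.0416667⌋ = 18 → s.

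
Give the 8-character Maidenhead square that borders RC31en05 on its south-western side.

Longitude extended square 0; −1 → -1, wraps to 9, carry into subsquare.
Longitude subsquare e = 4; −1 → 3 = d.
Latitude extended square 5; −1 → 4.

RC31dn94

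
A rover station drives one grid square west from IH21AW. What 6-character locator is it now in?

IH11xw

Longitude subsquare a = 0; −1 → -1, wraps to 23 = x, carry into square.
Longitude square 2; −1 → 1.
The latitude characters are unchanged.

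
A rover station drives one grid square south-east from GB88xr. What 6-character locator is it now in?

GB98aq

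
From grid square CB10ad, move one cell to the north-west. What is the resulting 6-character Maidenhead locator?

Longitude subsquare a = 0; −1 → -1, wraps to 23 = x, carry into square.
Longitude square 1; −1 → 0.
Latitude subsquare d = 3; +1 → 4 = e.

CB00xe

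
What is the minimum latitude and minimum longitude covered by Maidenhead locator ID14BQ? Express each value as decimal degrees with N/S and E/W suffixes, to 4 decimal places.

Field I=8, D=3: +8·20° lon, +3·10° lat → SW at lon -20°, lat -60°.
Square 1, 4: +1·2° lon, +4·1° lat → SW at lon -18°, lat -56°.
Subsquare b=1, q=16: +1·0.0833333° lon, +16·0.0416667° lat → SW at lon -17.9167°, lat -55.3333°.
latitude 55.3333° S, longitude 17.9167° W.

55.3333° S, 17.9167° W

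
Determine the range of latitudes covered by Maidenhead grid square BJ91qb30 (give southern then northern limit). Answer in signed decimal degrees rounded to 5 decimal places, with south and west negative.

1.04167, 1.04583

Field B=1, J=9: +1·20° lon, +9·10° lat → SW at lon -160°, lat 0°.
Square 9, 1: +9·2° lon, +1·1° lat → SW at lon -142°, lat 1°.
Subsquare q=16, b=1: +16·0.0833333° lon, +1·0.0416667° lat → SW at lon -140.667°, lat 1.04167°.
Extended square 3, 0: +3·0.00833333° lon, +0·0.00416667° lat → SW at lon -140.642°, lat 1.04167°.
Cell spans 0.00833333° lon × 0.00416667° lat.
south 1.04167, north 1.04583.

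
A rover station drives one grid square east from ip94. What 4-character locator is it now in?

JP04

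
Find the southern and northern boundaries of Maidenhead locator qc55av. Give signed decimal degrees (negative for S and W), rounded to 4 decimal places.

-64.1250, -64.0833

Field Q=16, C=2: +16·20° lon, +2·10° lat → SW at lon 140°, lat -70°.
Square 5, 5: +5·2° lon, +5·1° lat → SW at lon 150°, lat -65°.
Subsquare a=0, v=21: +0·0.0833333° lon, +21·0.0416667° lat → SW at lon 150°, lat -64.125°.
Cell spans 0.0833333° lon × 0.0416667° lat.
south -64.1250, north -64.0833.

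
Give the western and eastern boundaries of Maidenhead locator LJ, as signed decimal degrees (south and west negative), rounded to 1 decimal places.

Field L=11, J=9: +11·20° lon, +9·10° lat → SW at lon 40°, lat 0°.
Cell spans 20° lon × 10° lat.
west 40.0, east 60.0.

40.0, 60.0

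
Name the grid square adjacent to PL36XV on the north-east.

Longitude subsquare x = 23; +1 → 24, wraps to 0 = a, carry into square.
Longitude square 3; +1 → 4.
Latitude subsquare v = 21; +1 → 22 = w.

PL46aw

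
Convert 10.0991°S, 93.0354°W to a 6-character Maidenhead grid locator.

EH39lv

Add 180° to longitude and 90° to latitude: 86.9646, 79.9009.
Field: 86.9646/20 → 4 → E, 79.9009/10 → 7 → H; chars EH.
Square: 6.9646/2 → 3, 9.9009/1 → 9; chars 39.
Subsquare: 0.9646/0.0833333 → 11 → l, 0.9009/0.0416667 → 21 → v; chars lv.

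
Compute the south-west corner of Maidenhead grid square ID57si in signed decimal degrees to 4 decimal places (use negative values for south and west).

-52.6667, -8.5000

Field I=8, D=3: +8·20° lon, +3·10° lat → SW at lon -20°, lat -60°.
Square 5, 7: +5·2° lon, +7·1° lat → SW at lon -10°, lat -53°.
Subsquare s=18, i=8: +18·0.0833333° lon, +8·0.0416667° lat → SW at lon -8.5°, lat -52.6667°.
latitude -52.6667, longitude -8.5000.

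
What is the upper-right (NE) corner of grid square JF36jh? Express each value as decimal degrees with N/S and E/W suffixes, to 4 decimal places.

33.6667° S, 6.8333° E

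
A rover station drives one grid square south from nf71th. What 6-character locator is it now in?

NF71tg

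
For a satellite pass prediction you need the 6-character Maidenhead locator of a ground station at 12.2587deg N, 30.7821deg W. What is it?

Offset from 180°W / 90°S: lon 149.2179°, lat 102.2587°.
Field: lon ⌊149.2179/20⌋ = 7 → H; lat ⌊102.2587/10⌋ = 10 → K.
Square: lon ⌊9.2179/2⌋ = 4; lat ⌊2.2587/1⌋ = 2.
Subsquare: lon ⌊1.2179/0.0833333⌋ = 14 → o; lat ⌊0.2587/0.0416667⌋ = 6 → g.

HK42og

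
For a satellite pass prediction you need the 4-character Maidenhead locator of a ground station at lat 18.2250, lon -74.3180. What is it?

Shift to the Maidenhead origin (180°W, 90°S): lon 105.68, lat 108.22.
Field: 105.68/20 → 5 → F, 108.22/10 → 10 → K; chars FK.
Square: 5.68/2 → 2, 8.22/1 → 8; chars 28.

FK28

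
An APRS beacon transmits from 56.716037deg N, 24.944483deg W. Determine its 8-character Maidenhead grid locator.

Offset from 180°W / 90°S: lon 155.05552°, lat 146.71604°.
Field: 155.05552/20 → 7 → H, 146.71604/10 → 14 → O; chars HO.
Square: 15.05552/2 → 7, 6.71604/1 → 6; chars 76.
Subsquare: 1.05552/0.0833333 → 12 → m, 0.71604/0.0416667 → 17 → r; chars mr.
Extended square: 0.05552/0.00833333 → 6, 0.00770/0.00416667 → 1; chars 61.

HO76mr61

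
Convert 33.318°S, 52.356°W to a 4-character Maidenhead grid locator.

GF36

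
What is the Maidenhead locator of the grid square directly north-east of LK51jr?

Longitude subsquare j = 9; +1 → 10 = k.
Latitude subsquare r = 17; +1 → 18 = s.

LK51ks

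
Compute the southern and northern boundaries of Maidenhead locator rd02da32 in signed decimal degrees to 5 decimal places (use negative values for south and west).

-57.99167, -57.98750

Field R=17, D=3: +17·20° lon, +3·10° lat → SW at lon 160°, lat -60°.
Square 0, 2: +0·2° lon, +2·1° lat → SW at lon 160°, lat -58°.
Subsquare d=3, a=0: +3·0.0833333° lon, +0·0.0416667° lat → SW at lon 160.25°, lat -58°.
Extended square 3, 2: +3·0.00833333° lon, +2·0.00416667° lat → SW at lon 160.275°, lat -57.9917°.
Cell spans 0.00833333° lon × 0.00416667° lat.
south -57.99167, north -57.98750.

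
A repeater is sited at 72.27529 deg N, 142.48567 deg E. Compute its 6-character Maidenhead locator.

QQ12fg

Offset from 180°W / 90°S: lon 322.4857°, lat 162.2753°.
Field: lon ⌊322.4857/20⌋ = 16 → Q; lat ⌊162.2753/10⌋ = 16 → Q.
Square: lon ⌊2.4857/2⌋ = 1; lat ⌊2.2753/1⌋ = 2.
Subsquare: lon ⌊0.4857/0.0833333⌋ = 5 → f; lat ⌊0.2753/0.0416667⌋ = 6 → g.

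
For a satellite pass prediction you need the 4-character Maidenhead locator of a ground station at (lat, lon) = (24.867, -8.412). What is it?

IL54

Offset from 180°W / 90°S: lon 171.59°, lat 114.87°.
Field: 171.59/20 → 8 → I, 114.87/10 → 11 → L; chars IL.
Square: 11.59/2 → 5, 4.87/1 → 4; chars 54.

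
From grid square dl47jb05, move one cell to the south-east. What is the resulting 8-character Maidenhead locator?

Longitude extended square 0; +1 → 1.
Latitude extended square 5; −1 → 4.

DL47jb14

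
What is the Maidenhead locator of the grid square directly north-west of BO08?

Longitude square 0; −1 → -1, wraps to 9, carry into field.
Longitude field B = 1; −1 → 0 = A.
Latitude square 8; +1 → 9.

AO99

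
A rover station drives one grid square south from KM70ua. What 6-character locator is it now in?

KL79ux

Latitude subsquare a = 0; −1 → -1, wraps to 23 = x, carry into square.
Latitude square 0; −1 → -1, wraps to 9, carry into field.
Latitude field M = 12; −1 → 11 = L.
The longitude characters are unchanged.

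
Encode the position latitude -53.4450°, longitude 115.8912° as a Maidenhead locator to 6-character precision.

Add 180° to longitude and 90° to latitude: 295.8912, 36.5550.
Field (20°×10°, letters A–R): lon ⌊295.8912/20⌋ = 14 → O; lat ⌊36.5550/10⌋ = 3 → D.
Square (2°×1°, digits 0–9): lon ⌊15.8912/2⌋ = 7; lat ⌊6.5550/1⌋ = 6.
Subsquare (5′×2.5′, letters a–x): lon ⌊1.8912/0.0833333⌋ = 22 → w; lat ⌊0.5550/0.0416667⌋ = 13 → n.

OD76wn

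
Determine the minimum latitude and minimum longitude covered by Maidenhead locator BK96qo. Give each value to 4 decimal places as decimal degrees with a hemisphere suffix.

Field B=1, K=10: +1·20° lon, +10·10° lat → SW at lon -160°, lat 10°.
Square 9, 6: +9·2° lon, +6·1° lat → SW at lon -142°, lat 16°.
Subsquare q=16, o=14: +16·0.0833333° lon, +14·0.0416667° lat → SW at lon -140.667°, lat 16.5833°.
latitude 16.5833° N, longitude 140.6667° W.

16.5833° N, 140.6667° W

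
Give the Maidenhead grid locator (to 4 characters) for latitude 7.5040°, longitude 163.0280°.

RJ17

Add 180° to longitude and 90° to latitude: 343.03, 97.50.
Field: 343.03/20 → 17 → R, 97.50/10 → 9 → J; chars RJ.
Square: 3.03/2 → 1, 7.50/1 → 7; chars 17.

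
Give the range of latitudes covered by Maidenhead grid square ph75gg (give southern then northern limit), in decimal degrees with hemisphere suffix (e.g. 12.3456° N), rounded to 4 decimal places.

14.7500° S, 14.7083° S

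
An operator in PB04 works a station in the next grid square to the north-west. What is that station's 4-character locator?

OB95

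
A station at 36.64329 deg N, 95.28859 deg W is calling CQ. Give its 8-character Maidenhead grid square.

EM26ip54

Offset from 180°W / 90°S: lon 84.71141°, lat 126.64329°.
Field (20°×10°, letters A–R): 84.71141/20 → 4 → E, 126.64329/10 → 12 → M; chars EM.
Square (2°×1°, digits 0–9): 4.71141/2 → 2, 6.64329/1 → 6; chars 26.
Subsquare (5′×2.5′, letters a–x): 0.71141/0.0833333 → 8 → i, 0.64329/0.0416667 → 15 → p; chars ip.
Extended square (30″×15″, digits 0–9): 0.04474/0.00833333 → 5, 0.01829/0.00416667 → 4; chars 54.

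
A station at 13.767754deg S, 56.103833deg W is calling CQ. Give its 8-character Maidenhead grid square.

Shift to the Maidenhead origin (180°W, 90°S): lon 123.89617, lat 76.23225.
Field: lon ⌊123.89617/20⌋ = 6 → G; lat ⌊76.23225/10⌋ = 7 → H.
Square: lon ⌊3.89617/2⌋ = 1; lat ⌊6.23225/1⌋ = 6.
Subsquare: lon ⌊1.89617/0.0833333⌋ = 22 → w; lat ⌊0.23225/0.0416667⌋ = 5 → f.
Extended square: lon ⌊0.06283/0.00833333⌋ = 7; lat ⌊0.02391/0.00416667⌋ = 5.

GH16wf75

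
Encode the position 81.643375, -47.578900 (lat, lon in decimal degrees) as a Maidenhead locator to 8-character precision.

Shift to the Maidenhead origin (180°W, 90°S): lon 132.42110, lat 171.64337.
Field (20°×10°, letters A–R): 132.42110/20 → 6 → G, 171.64337/10 → 17 → R; chars GR.
Square (2°×1°, digits 0–9): 12.42110/2 → 6, 1.64337/1 → 1; chars 61.
Subsquare (5′×2.5′, letters a–x): 0.42110/0.0833333 → 5 → f, 0.64337/0.0416667 → 15 → p; chars fp.
Extended square (30″×15″, digits 0–9): 0.00443/0.00833333 → 0, 0.01837/0.00416667 → 4; chars 04.

GR61fp04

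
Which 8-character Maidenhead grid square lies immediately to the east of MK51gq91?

Longitude extended square 9; +1 → 10, wraps to 0, carry into subsquare.
Longitude subsquare g = 6; +1 → 7 = h.
The latitude characters are unchanged.

MK51hq01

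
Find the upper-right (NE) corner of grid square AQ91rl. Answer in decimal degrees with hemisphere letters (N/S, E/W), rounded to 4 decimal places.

Field A=0, Q=16: +0·20° lon, +16·10° lat → SW at lon -180°, lat 70°.
Square 9, 1: +9·2° lon, +1·1° lat → SW at lon -162°, lat 71°.
Subsquare r=17, l=11: +17·0.0833333° lon, +11·0.0416667° lat → SW at lon -160.583°, lat 71.4583°.
Cell spans 0.0833333° lon × 0.0416667° lat. NE corner is SW corner plus one full cell.
latitude 71.5000° N, longitude 160.5000° W.

71.5000° N, 160.5000° W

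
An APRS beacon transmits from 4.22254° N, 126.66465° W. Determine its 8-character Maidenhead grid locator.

CJ64qf03

Add 180° to longitude and 90° to latitude: 53.33535, 94.22254.
Field: 53.33535/20 → 2 → C, 94.22254/10 → 9 → J; chars CJ.
Square: 13.33535/2 → 6, 4.22254/1 → 4; chars 64.
Subsquare: 1.33535/0.0833333 → 16 → q, 0.22254/0.0416667 → 5 → f; chars qf.
Extended square: 0.00202/0.00833333 → 0, 0.01421/0.00416667 → 3; chars 03.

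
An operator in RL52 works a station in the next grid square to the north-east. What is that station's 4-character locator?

Longitude square 5; +1 → 6.
Latitude square 2; +1 → 3.

RL63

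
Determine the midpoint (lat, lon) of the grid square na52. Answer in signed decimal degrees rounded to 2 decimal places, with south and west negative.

-87.50, 91.00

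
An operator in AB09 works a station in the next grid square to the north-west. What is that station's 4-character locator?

Longitude square 0; −1 → -1, wraps to 9, carry into field.
Longitude field A = 0; −1 → -1, wraps to 17 = R, wrapping around the antimeridian.
Latitude square 9; +1 → 10, wraps to 0, carry into field.
Latitude field B = 1; +1 → 2 = C.

RC90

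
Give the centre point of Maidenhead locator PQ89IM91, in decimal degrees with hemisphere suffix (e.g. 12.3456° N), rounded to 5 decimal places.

Field P=15, Q=16: +15·20° lon, +16·10° lat → SW at lon 120°, lat 70°.
Square 8, 9: +8·2° lon, +9·1° lat → SW at lon 136°, lat 79°.
Subsquare i=8, m=12: +8·0.0833333° lon, +12·0.0416667° lat → SW at lon 136.667°, lat 79.5°.
Extended square 9, 1: +9·0.00833333° lon, +1·0.00416667° lat → SW at lon 136.742°, lat 79.5042°.
Cell spans 0.00833333° lon × 0.00416667° lat. Centre is SW corner plus half of each.
latitude 79.50625° N, longitude 136.74583° E.

79.50625° N, 136.74583° E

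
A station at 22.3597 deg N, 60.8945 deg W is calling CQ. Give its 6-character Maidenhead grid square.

FL92ni

Offset from 180°W / 90°S: lon 119.1055°, lat 112.3597°.
Field: 119.1055/20 → 5 → F, 112.3597/10 → 11 → L; chars FL.
Square: 19.1055/2 → 9, 2.3597/1 → 2; chars 92.
Subsquare: 1.1055/0.0833333 → 13 → n, 0.3597/0.0416667 → 8 → i; chars ni.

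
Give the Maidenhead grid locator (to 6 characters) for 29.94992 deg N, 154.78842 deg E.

Offset from 180°W / 90°S: lon 334.7884°, lat 119.9499°.
Field: 334.7884/20 → 16 → Q, 119.9499/10 → 11 → L; chars QL.
Square: 14.7884/2 → 7, 9.9499/1 → 9; chars 79.
Subsquare: 0.7884/0.0833333 → 9 → j, 0.9499/0.0416667 → 22 → w; chars jw.

QL79jw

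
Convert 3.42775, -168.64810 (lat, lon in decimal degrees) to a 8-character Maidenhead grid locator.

Shift to the Maidenhead origin (180°W, 90°S): lon 11.35190, lat 93.42775.
Field: lon ⌊11.35190/20⌋ = 0 → A; lat ⌊93.42775/10⌋ = 9 → J.
Square: lon ⌊11.35190/2⌋ = 5; lat ⌊3.42775/1⌋ = 3.
Subsquare: lon ⌊1.35190/0.0833333⌋ = 16 → q; lat ⌊0.42775/0.0416667⌋ = 10 → k.
Extended square: lon ⌊0.01857/0.00833333⌋ = 2; lat ⌊0.01108/0.00416667⌋ = 2.

AJ53qk22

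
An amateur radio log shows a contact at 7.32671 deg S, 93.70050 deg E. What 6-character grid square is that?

NI62uq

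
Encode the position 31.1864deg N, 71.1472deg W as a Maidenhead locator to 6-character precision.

Add 180° to longitude and 90° to latitude: 108.8528, 121.1864.
Field: 108.8528/20 → 5 → F, 121.1864/10 → 12 → M; chars FM.
Square: 8.8528/2 → 4, 1.1864/1 → 1; chars 41.
Subsquare: 0.8528/0.0833333 → 10 → k, 0.1864/0.0416667 → 4 → e; chars ke.

FM41ke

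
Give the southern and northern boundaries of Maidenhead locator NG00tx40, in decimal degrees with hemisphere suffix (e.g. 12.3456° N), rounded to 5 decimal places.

29.04167° S, 29.03750° S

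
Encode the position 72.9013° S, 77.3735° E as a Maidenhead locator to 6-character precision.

Shift to the Maidenhead origin (180°W, 90°S): lon 257.3735, lat 17.0987.
Field (20°×10°, letters A–R): 257.3735/20 → 12 → M, 17.0987/10 → 1 → B; chars MB.
Square (2°×1°, digits 0–9): 17.3735/2 → 8, 7.0987/1 → 7; chars 87.
Subsquare (5′×2.5′, letters a–x): 1.3735/0.0833333 → 16 → q, 0.0987/0.0416667 → 2 → c; chars qc.

MB87qc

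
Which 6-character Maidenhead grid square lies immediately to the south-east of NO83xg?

Longitude subsquare x = 23; +1 → 24, wraps to 0 = a, carry into square.
Longitude square 8; +1 → 9.
Latitude subsquare g = 6; −1 → 5 = f.

NO93af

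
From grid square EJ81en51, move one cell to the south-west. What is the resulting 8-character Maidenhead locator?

EJ81en40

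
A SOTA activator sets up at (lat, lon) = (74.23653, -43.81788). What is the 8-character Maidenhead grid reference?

GQ84cf16

Add 180° to longitude and 90° to latitude: 136.18212, 164.23653.
Field (20°×10°, letters A–R): lon ⌊136.18212/20⌋ = 6 → G; lat ⌊164.23653/10⌋ = 16 → Q.
Square (2°×1°, digits 0–9): lon ⌊16.18212/2⌋ = 8; lat ⌊4.23653/1⌋ = 4.
Subsquare (5′×2.5′, letters a–x): lon ⌊0.18212/0.0833333⌋ = 2 → c; lat ⌊0.23653/0.0416667⌋ = 5 → f.
Extended square (30″×15″, digits 0–9): lon ⌊0.01545/0.00833333⌋ = 1; lat ⌊0.02820/0.00416667⌋ = 6.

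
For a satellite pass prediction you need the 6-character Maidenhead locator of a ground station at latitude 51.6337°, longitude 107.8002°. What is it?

Add 180° to longitude and 90° to latitude: 287.8002, 141.6337.
Field: lon ⌊287.8002/20⌋ = 14 → O; lat ⌊141.6337/10⌋ = 14 → O.
Square: lon ⌊7.8002/2⌋ = 3; lat ⌊1.6337/1⌋ = 1.
Subsquare: lon ⌊1.8002/0.0833333⌋ = 21 → v; lat ⌊0.6337/0.0416667⌋ = 15 → p.

OO31vp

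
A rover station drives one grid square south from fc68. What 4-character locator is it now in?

Latitude square 8; −1 → 7.
The longitude characters are unchanged.

FC67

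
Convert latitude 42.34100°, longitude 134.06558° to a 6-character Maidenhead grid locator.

PN72ai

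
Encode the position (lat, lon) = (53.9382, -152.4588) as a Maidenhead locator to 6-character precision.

Add 180° to longitude and 90° to latitude: 27.5412, 143.9382.
Field (20°×10°, letters A–R): lon ⌊27.5412/20⌋ = 1 → B; lat ⌊143.9382/10⌋ = 14 → O.
Square (2°×1°, digits 0–9): lon ⌊7.5412/2⌋ = 3; lat ⌊3.9382/1⌋ = 3.
Subsquare (5′×2.5′, letters a–x): lon ⌊1.5412/0.0833333⌋ = 18 → s; lat ⌊0.9382/0.0416667⌋ = 22 → w.

BO33sw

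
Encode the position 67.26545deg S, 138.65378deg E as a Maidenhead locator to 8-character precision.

Shift to the Maidenhead origin (180°W, 90°S): lon 318.65378, lat 22.73455.
Field: lon ⌊318.65378/20⌋ = 15 → P; lat ⌊22.73455/10⌋ = 2 → C.
Square: lon ⌊18.65378/2⌋ = 9; lat ⌊2.73455/1⌋ = 2.
Subsquare: lon ⌊0.65378/0.0833333⌋ = 7 → h; lat ⌊0.73455/0.0416667⌋ = 17 → r.
Extended square: lon ⌊0.07045/0.00833333⌋ = 8; lat ⌊0.02622/0.00416667⌋ = 6.

PC92hr86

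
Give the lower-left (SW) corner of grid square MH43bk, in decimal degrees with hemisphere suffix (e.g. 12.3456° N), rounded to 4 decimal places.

16.5833° S, 68.0833° E

Field M=12, H=7: +12·20° lon, +7·10° lat → SW at lon 60°, lat -20°.
Square 4, 3: +4·2° lon, +3·1° lat → SW at lon 68°, lat -17°.
Subsquare b=1, k=10: +1·0.0833333° lon, +10·0.0416667° lat → SW at lon 68.0833°, lat -16.5833°.
latitude 16.5833° S, longitude 68.0833° E.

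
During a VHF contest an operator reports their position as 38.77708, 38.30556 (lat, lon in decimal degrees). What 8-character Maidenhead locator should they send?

Add 180° to longitude and 90° to latitude: 218.30556, 128.77708.
Field: lon ⌊218.30556/20⌋ = 10 → K; lat ⌊128.77708/10⌋ = 12 → M.
Square: lon ⌊18.30556/2⌋ = 9; lat ⌊8.77708/1⌋ = 8.
Subsquare: lon ⌊0.30556/0.0833333⌋ = 3 → d; lat ⌊0.77708/0.0416667⌋ = 18 → s.
Extended square: lon ⌊0.05556/0.00833333⌋ = 6; lat ⌊0.02708/0.00416667⌋ = 6.

KM98ds66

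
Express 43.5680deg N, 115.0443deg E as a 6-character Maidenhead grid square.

ON73mn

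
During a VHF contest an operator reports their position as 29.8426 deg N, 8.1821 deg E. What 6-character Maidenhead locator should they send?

JL49cu

Offset from 180°W / 90°S: lon 188.1821°, lat 119.8426°.
Field: 188.1821/20 → 9 → J, 119.8426/10 → 11 → L; chars JL.
Square: 8.1821/2 → 4, 9.8426/1 → 9; chars 49.
Subsquare: 0.1821/0.0833333 → 2 → c, 0.8426/0.0416667 → 20 → u; chars cu.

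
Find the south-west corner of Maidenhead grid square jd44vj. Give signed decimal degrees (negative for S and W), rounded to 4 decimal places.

Field J=9, D=3: +9·20° lon, +3·10° lat → SW at lon 0°, lat -60°.
Square 4, 4: +4·2° lon, +4·1° lat → SW at lon 8°, lat -56°.
Subsquare v=21, j=9: +21·0.0833333° lon, +9·0.0416667° lat → SW at lon 9.75°, lat -55.625°.
latitude -55.6250, longitude 9.7500.

-55.6250, 9.7500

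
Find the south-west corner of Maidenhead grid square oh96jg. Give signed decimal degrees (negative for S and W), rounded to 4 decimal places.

Field O=14, H=7: +14·20° lon, +7·10° lat → SW at lon 100°, lat -20°.
Square 9, 6: +9·2° lon, +6·1° lat → SW at lon 118°, lat -14°.
Subsquare j=9, g=6: +9·0.0833333° lon, +6·0.0416667° lat → SW at lon 118.75°, lat -13.75°.
latitude -13.7500, longitude 118.7500.

-13.7500, 118.7500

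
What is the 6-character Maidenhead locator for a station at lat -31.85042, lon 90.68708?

Offset from 180°W / 90°S: lon 270.6871°, lat 58.1496°.
Field: 270.6871/20 → 13 → N, 58.1496/10 → 5 → F; chars NF.
Square: 10.6871/2 → 5, 8.1496/1 → 8; chars 58.
Subsquare: 0.6871/0.0833333 → 8 → i, 0.1496/0.0416667 → 3 → d; chars id.

NF58id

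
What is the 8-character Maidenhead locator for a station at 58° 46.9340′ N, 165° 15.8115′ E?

RO28ps17

Shift to the Maidenhead origin (180°W, 90°S): lon 345.26352, lat 148.78223.
Field: lon ⌊345.26352/20⌋ = 17 → R; lat ⌊148.78223/10⌋ = 14 → O.
Square: lon ⌊5.26352/2⌋ = 2; lat ⌊8.78223/1⌋ = 8.
Subsquare: lon ⌊1.26352/0.0833333⌋ = 15 → p; lat ⌊0.78223/0.0416667⌋ = 18 → s.
Extended square: lon ⌊0.01352/0.00833333⌋ = 1; lat ⌊0.03223/0.00416667⌋ = 7.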